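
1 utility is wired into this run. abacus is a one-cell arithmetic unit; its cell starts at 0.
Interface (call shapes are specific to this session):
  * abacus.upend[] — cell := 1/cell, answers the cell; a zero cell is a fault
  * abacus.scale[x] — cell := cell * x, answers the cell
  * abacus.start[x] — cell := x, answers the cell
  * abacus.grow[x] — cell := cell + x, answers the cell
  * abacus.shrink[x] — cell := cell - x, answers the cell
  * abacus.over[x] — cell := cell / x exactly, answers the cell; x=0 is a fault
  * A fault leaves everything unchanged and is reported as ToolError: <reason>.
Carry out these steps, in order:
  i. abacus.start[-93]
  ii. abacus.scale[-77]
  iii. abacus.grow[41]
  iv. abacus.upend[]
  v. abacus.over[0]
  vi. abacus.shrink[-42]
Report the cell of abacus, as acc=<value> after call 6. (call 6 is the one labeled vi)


Answer: acc=302485/7202

Derivation:
;; 1. abacus.start(x='-93') => -93
;; 2. abacus.scale(x='-77') => 7161
;; 3. abacus.grow(x='41') => 7202
;; 4. abacus.upend() => 1/7202
;; 5. abacus.over(x='0') => ToolError: division by zero
;; 6. abacus.shrink(x='-42') => 302485/7202


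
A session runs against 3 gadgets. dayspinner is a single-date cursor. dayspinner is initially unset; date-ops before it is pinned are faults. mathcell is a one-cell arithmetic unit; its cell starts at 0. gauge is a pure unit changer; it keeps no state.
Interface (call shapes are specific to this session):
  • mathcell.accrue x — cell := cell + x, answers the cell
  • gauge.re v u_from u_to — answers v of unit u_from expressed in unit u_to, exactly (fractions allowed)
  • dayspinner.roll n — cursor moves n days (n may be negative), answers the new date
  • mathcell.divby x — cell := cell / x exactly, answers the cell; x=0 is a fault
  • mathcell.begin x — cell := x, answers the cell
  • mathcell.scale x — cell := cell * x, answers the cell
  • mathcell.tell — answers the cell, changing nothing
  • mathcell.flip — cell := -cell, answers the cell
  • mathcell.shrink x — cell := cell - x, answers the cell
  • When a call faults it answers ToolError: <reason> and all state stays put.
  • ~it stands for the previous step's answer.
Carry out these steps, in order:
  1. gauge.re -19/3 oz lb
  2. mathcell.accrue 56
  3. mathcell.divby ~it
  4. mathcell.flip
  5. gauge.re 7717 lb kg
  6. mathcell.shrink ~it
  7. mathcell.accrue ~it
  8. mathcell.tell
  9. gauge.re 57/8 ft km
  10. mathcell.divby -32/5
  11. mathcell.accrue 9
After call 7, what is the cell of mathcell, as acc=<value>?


$ gauge.re v=-19/3 u_from=oz u_to=lb
= -19/48
$ mathcell.accrue x=56
= 56
$ mathcell.divby x=~it
= 1
$ mathcell.flip
= -1
$ gauge.re v=7717 u_from=lb u_to=kg
= 350037231929/100000000
$ mathcell.shrink x=~it
= -350137231929/100000000
$ mathcell.accrue x=~it
= -350137231929/50000000
$ mathcell.tell
= -350137231929/50000000
$ gauge.re v=57/8 u_from=ft u_to=km
= 21717/10000000
$ mathcell.divby x=-32/5
= 350137231929/320000000
$ mathcell.accrue x=9
= 353017231929/320000000

Answer: acc=-350137231929/50000000


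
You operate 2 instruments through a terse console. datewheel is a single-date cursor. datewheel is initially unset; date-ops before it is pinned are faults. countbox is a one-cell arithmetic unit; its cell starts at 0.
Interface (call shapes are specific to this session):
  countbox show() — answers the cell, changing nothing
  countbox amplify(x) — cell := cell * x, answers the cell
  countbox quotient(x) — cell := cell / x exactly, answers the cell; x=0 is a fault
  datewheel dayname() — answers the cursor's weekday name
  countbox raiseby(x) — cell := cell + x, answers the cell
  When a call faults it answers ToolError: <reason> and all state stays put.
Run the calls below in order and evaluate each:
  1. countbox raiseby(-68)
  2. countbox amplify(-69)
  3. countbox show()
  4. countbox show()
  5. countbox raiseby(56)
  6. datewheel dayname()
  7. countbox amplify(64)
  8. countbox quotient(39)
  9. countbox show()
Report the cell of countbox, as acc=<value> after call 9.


Answer: acc=303872/39

Derivation:
·→ countbox raiseby(x→-68)
·← -68
·→ countbox amplify(x→-69)
·← 4692
·→ countbox show()
·← 4692
·→ countbox show()
·← 4692
·→ countbox raiseby(x→56)
·← 4748
·→ datewheel dayname()
·← ToolError: no date set
·→ countbox amplify(x→64)
·← 303872
·→ countbox quotient(x→39)
·← 303872/39
·→ countbox show()
·← 303872/39


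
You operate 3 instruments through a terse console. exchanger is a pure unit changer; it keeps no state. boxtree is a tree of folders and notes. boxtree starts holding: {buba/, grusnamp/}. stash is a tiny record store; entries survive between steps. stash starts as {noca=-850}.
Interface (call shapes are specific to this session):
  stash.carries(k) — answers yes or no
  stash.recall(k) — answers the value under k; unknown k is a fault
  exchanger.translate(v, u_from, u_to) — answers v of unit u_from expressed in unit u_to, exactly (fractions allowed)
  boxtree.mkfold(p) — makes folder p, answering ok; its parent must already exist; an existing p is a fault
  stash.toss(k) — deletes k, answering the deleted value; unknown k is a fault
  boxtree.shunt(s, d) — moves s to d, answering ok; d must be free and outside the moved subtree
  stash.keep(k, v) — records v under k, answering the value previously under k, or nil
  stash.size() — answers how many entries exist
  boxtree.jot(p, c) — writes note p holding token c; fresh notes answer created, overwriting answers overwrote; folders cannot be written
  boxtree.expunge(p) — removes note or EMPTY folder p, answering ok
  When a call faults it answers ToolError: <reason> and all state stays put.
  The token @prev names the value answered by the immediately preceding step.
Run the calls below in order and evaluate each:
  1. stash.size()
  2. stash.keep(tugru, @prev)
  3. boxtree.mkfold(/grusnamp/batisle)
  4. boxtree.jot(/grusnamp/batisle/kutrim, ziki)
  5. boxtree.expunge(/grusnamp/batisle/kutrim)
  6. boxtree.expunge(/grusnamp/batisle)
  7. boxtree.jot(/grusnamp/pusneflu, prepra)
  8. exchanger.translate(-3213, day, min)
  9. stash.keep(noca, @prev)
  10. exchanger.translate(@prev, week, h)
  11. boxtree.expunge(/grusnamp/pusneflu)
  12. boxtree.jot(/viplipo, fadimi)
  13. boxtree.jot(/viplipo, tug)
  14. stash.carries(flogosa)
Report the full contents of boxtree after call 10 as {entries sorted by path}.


Answer: {buba/, grusnamp/, grusnamp/pusneflu=prepra}

Derivation:
Step: stash.size[]
Result: 1
Step: stash.keep[k: tugru; v: @prev]
Result: nil
Step: boxtree.mkfold[p: /grusnamp/batisle]
Result: ok
Step: boxtree.jot[p: /grusnamp/batisle/kutrim; c: ziki]
Result: created
Step: boxtree.expunge[p: /grusnamp/batisle/kutrim]
Result: ok
Step: boxtree.expunge[p: /grusnamp/batisle]
Result: ok
Step: boxtree.jot[p: /grusnamp/pusneflu; c: prepra]
Result: created
Step: exchanger.translate[v: -3213; u_from: day; u_to: min]
Result: -4626720
Step: stash.keep[k: noca; v: @prev]
Result: -850
Step: exchanger.translate[v: @prev; u_from: week; u_to: h]
Result: -142800
Step: boxtree.expunge[p: /grusnamp/pusneflu]
Result: ok
Step: boxtree.jot[p: /viplipo; c: fadimi]
Result: created
Step: boxtree.jot[p: /viplipo; c: tug]
Result: overwrote
Step: stash.carries[k: flogosa]
Result: no


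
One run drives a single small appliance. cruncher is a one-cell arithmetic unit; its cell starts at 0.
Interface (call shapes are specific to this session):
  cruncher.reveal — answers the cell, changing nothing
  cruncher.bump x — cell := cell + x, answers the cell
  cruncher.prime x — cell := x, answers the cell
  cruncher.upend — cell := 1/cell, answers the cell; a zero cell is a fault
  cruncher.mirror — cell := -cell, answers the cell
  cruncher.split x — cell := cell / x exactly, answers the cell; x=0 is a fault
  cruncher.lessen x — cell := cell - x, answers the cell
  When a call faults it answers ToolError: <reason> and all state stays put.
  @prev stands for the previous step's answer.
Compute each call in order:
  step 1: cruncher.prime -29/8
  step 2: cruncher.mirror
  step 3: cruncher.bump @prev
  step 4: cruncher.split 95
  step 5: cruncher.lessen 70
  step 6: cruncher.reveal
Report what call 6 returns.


CALL cruncher.prime[x=-29/8]
RET  -29/8
CALL cruncher.mirror[]
RET  29/8
CALL cruncher.bump[x=@prev]
RET  29/4
CALL cruncher.split[x=95]
RET  29/380
CALL cruncher.lessen[x=70]
RET  -26571/380
CALL cruncher.reveal[]
RET  -26571/380

Answer: -26571/380


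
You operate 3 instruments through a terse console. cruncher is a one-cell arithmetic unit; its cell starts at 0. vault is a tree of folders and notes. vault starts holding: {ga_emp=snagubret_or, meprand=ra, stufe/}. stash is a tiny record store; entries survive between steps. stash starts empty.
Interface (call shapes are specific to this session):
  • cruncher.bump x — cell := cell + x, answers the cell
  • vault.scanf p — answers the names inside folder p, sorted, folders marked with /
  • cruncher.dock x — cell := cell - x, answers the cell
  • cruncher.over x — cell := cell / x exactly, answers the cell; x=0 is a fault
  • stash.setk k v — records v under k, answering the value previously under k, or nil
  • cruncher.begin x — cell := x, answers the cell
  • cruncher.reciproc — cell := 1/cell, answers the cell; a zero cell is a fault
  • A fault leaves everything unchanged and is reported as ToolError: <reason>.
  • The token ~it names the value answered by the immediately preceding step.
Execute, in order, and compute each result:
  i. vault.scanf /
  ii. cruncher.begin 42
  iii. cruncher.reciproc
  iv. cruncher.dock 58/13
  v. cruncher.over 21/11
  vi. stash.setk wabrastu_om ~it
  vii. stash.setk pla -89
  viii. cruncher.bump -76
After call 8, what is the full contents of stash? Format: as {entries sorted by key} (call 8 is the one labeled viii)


Answer: {pla=-89, wabrastu_om=-26653/11466}

Derivation:
==> vault.scanf(p=/)
<== [ga_emp, meprand, stufe/]
==> cruncher.begin(x=42)
<== 42
==> cruncher.reciproc()
<== 1/42
==> cruncher.dock(x=58/13)
<== -2423/546
==> cruncher.over(x=21/11)
<== -26653/11466
==> stash.setk(k=wabrastu_om, v=~it)
<== nil
==> stash.setk(k=pla, v=-89)
<== nil
==> cruncher.bump(x=-76)
<== -898069/11466


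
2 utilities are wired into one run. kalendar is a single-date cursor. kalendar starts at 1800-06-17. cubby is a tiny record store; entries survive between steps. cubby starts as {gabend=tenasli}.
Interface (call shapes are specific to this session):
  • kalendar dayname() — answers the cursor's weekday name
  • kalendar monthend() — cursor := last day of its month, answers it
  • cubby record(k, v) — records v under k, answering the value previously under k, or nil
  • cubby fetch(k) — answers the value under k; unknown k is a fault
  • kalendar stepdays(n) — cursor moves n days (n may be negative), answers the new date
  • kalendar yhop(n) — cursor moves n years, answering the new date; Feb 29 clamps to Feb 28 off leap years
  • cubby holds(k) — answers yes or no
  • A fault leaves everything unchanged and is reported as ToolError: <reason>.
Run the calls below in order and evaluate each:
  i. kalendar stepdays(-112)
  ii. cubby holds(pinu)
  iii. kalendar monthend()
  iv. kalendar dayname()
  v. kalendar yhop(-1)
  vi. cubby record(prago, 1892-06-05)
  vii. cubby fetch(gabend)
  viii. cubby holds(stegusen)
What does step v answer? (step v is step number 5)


→ kalendar stepdays(n='-112')
← 1800-02-25
→ cubby holds(k='pinu')
← no
→ kalendar monthend()
← 1800-02-28
→ kalendar dayname()
← Friday
→ kalendar yhop(n='-1')
← 1799-02-28
→ cubby record(k='prago', v='1892-06-05')
← nil
→ cubby fetch(k='gabend')
← tenasli
→ cubby holds(k='stegusen')
← no

Answer: 1799-02-28


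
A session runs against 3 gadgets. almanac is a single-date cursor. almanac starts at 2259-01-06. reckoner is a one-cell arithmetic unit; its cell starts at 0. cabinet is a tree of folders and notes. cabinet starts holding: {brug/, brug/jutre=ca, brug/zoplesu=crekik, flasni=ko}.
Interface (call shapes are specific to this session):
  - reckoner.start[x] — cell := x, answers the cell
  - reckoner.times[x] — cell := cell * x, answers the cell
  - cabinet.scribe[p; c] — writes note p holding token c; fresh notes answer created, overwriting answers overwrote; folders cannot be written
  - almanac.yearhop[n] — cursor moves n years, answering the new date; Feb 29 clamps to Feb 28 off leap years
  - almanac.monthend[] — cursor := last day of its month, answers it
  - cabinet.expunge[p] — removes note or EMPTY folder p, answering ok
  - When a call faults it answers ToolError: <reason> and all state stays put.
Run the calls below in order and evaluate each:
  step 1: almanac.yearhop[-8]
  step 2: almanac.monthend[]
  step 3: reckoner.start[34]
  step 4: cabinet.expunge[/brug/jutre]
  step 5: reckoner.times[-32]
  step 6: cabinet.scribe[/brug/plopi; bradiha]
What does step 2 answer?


Answer: 2251-01-31

Derivation:
I run yearhop(n=-8), — result: 2251-01-06.
I call monthend(): 2251-01-31.
I invoke start(x=34), — result: 34.
Calling expunge(p=/brug/jutre), yielding ok.
Now I run times(x=-32), which returns -1088.
Now I run scribe(p=/brug/plopi, c=bradiha), and see created.


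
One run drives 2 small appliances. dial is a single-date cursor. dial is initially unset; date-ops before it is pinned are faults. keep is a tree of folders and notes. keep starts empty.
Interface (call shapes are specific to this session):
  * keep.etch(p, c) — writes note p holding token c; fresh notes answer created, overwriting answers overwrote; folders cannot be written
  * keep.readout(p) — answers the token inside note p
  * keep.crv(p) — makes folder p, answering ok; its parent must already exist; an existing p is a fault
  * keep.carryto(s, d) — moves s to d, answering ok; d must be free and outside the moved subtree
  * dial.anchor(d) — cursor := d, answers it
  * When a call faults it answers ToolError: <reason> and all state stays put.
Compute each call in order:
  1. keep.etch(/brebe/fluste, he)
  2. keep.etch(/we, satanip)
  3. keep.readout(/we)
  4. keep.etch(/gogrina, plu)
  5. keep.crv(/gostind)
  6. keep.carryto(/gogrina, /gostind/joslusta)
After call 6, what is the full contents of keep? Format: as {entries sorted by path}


Invoking keep.etch(p='/brebe/fluste', c='he'), giving ToolError: no parent.
I call keep.etch(p='/we', c='satanip'), yielding created.
I call keep.readout(p='/we'): satanip.
I use keep.etch(p='/gogrina', c='plu'), and see created.
I try keep.crv(p='/gostind'): ok.
Calling keep.carryto(s='/gogrina', d='/gostind/joslusta'), yielding ok.

Answer: {gostind/, gostind/joslusta=plu, we=satanip}


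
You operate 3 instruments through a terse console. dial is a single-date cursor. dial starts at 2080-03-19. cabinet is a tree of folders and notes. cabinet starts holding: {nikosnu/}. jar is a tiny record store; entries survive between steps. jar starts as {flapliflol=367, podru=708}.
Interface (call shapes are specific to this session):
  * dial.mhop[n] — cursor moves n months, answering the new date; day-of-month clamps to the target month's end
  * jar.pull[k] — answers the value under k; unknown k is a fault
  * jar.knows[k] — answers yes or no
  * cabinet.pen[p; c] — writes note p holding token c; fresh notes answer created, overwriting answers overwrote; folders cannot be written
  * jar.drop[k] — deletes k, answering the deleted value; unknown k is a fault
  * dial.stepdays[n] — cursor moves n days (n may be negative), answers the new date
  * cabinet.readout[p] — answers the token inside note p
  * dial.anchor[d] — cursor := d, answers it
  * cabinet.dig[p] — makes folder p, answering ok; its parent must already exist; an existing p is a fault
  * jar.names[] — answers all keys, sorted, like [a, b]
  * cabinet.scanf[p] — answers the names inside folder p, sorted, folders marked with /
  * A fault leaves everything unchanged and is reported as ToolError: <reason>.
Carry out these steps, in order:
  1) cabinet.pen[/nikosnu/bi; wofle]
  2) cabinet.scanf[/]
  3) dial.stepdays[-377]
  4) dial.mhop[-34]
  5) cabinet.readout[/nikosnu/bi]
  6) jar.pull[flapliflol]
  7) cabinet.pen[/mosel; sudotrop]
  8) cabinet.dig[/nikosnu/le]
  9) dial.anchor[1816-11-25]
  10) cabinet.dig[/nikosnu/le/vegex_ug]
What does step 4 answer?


Step: pen[p: /nikosnu/bi; c: wofle]
Result: created
Step: scanf[p: /]
Result: [nikosnu/]
Step: stepdays[n: -377]
Result: 2079-03-08
Step: mhop[n: -34]
Result: 2076-05-08
Step: readout[p: /nikosnu/bi]
Result: wofle
Step: pull[k: flapliflol]
Result: 367
Step: pen[p: /mosel; c: sudotrop]
Result: created
Step: dig[p: /nikosnu/le]
Result: ok
Step: anchor[d: 1816-11-25]
Result: 1816-11-25
Step: dig[p: /nikosnu/le/vegex_ug]
Result: ok

Answer: 2076-05-08


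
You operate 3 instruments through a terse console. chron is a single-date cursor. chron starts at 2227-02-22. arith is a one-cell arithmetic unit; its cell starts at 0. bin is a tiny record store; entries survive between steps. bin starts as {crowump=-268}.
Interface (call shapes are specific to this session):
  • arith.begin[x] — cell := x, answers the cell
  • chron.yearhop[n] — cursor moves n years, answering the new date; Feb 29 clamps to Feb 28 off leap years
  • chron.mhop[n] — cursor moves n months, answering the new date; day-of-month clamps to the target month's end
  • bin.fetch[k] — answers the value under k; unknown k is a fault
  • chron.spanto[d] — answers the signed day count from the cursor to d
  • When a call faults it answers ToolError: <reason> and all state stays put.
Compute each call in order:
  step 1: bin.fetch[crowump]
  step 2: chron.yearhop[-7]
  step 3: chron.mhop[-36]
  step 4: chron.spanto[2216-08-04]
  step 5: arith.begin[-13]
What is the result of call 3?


-> bin.fetch(k: crowump)
<- -268
-> chron.yearhop(n: -7)
<- 2220-02-22
-> chron.mhop(n: -36)
<- 2217-02-22
-> chron.spanto(d: 2216-08-04)
<- -202
-> arith.begin(x: -13)
<- -13

Answer: 2217-02-22


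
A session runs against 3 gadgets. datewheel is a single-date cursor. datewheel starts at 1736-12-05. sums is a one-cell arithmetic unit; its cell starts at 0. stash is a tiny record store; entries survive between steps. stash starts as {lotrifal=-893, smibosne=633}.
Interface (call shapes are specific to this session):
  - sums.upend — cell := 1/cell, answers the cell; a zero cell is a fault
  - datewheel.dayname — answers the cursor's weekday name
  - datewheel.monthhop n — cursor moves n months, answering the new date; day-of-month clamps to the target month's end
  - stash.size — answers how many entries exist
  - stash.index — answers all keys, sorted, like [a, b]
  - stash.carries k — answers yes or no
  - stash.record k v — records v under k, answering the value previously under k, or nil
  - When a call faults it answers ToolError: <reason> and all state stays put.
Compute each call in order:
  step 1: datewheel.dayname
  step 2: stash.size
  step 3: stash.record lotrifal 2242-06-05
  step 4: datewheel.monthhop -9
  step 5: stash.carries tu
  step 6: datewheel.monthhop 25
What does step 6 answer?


Answer: 1738-04-05

Derivation:
Using datewheel.dayname(), and get Wednesday.
Calling stash.size, which returns 2.
Now I run stash.record with lotrifal, 2242-06-05, and see -893.
I invoke datewheel.monthhop with -9, giving 1736-03-05.
I run stash.carries with tu, and get no.
Then datewheel.monthhop with 25: 1738-04-05.


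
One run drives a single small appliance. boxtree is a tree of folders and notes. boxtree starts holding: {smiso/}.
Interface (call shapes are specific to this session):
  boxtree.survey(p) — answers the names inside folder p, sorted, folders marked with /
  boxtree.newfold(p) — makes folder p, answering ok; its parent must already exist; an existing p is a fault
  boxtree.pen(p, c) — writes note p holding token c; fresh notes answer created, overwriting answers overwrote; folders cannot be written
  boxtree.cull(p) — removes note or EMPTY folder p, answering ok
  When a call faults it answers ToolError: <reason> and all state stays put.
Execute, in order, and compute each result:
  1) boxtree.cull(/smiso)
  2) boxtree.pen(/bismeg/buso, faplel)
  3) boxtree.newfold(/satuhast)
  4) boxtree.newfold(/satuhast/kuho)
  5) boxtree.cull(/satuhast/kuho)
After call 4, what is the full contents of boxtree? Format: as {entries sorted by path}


> cull p='/smiso'
  ok
> pen p='/bismeg/buso' c='faplel'
  ToolError: no parent
> newfold p='/satuhast'
  ok
> newfold p='/satuhast/kuho'
  ok
> cull p='/satuhast/kuho'
  ok

Answer: {satuhast/, satuhast/kuho/}


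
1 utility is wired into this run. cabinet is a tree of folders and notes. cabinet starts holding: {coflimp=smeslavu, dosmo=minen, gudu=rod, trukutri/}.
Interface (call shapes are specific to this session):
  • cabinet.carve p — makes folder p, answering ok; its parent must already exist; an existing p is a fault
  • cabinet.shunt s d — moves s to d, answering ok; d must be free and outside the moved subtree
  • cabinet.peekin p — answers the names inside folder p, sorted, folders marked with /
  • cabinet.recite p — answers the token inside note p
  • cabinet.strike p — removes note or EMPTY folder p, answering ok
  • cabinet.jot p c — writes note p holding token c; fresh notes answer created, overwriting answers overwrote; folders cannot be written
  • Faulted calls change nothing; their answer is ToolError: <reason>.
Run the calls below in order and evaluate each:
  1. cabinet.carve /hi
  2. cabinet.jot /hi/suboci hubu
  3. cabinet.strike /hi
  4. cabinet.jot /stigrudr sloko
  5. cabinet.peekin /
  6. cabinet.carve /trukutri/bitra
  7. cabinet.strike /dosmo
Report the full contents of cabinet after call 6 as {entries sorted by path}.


Answer: {coflimp=smeslavu, dosmo=minen, gudu=rod, hi/, hi/suboci=hubu, stigrudr=sloko, trukutri/, trukutri/bitra/}

Derivation:
% cabinet.carve p='/hi'
= ok
% cabinet.jot p='/hi/suboci' c='hubu'
= created
% cabinet.strike p='/hi'
= ToolError: not empty
% cabinet.jot p='/stigrudr' c='sloko'
= created
% cabinet.peekin p='/'
= [coflimp, dosmo, gudu, hi/, stigrudr, trukutri/]
% cabinet.carve p='/trukutri/bitra'
= ok
% cabinet.strike p='/dosmo'
= ok


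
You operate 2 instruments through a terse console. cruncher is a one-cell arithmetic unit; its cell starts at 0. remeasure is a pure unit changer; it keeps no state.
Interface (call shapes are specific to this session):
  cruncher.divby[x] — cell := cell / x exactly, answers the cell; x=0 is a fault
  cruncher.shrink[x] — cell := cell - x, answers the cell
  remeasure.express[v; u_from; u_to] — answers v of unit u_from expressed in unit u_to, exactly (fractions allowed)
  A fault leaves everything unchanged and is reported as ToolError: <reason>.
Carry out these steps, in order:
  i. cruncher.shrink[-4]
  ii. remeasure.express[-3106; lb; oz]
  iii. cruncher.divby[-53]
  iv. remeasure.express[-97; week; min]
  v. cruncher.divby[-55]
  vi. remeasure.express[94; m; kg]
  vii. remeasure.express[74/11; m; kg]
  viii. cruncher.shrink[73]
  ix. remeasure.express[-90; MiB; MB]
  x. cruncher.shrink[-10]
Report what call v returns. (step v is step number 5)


[in] shrink x: -4
  4
[in] express v: -3106 u_from: lb u_to: oz
  -49696
[in] divby x: -53
  -4/53
[in] express v: -97 u_from: week u_to: min
  -977760
[in] divby x: -55
  4/2915
[in] express v: 94 u_from: m u_to: kg
  ToolError: incompatible units
[in] express v: 74/11 u_from: m u_to: kg
  ToolError: incompatible units
[in] shrink x: 73
  -212791/2915
[in] express v: -90 u_from: MiB u_to: MB
  -294912/3125
[in] shrink x: -10
  -183641/2915

Answer: 4/2915


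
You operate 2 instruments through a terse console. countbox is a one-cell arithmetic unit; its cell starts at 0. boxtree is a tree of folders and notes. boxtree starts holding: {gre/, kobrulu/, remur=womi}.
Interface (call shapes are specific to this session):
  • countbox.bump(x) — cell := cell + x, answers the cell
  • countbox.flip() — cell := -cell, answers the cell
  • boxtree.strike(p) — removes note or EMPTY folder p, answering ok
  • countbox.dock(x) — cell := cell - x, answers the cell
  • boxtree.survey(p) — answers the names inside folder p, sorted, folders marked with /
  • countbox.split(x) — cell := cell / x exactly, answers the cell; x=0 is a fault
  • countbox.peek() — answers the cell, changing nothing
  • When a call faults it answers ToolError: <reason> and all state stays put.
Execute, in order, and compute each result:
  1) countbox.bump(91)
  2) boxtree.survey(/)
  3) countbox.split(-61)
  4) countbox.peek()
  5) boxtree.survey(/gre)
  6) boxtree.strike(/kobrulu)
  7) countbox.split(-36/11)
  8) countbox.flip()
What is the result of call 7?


Answer: 1001/2196

Derivation:
% 1. countbox.bump(x→91) : 91
% 2. boxtree.survey(p→/) : [gre/, kobrulu/, remur]
% 3. countbox.split(x→-61) : -91/61
% 4. countbox.peek() : -91/61
% 5. boxtree.survey(p→/gre) : []
% 6. boxtree.strike(p→/kobrulu) : ok
% 7. countbox.split(x→-36/11) : 1001/2196
% 8. countbox.flip() : -1001/2196


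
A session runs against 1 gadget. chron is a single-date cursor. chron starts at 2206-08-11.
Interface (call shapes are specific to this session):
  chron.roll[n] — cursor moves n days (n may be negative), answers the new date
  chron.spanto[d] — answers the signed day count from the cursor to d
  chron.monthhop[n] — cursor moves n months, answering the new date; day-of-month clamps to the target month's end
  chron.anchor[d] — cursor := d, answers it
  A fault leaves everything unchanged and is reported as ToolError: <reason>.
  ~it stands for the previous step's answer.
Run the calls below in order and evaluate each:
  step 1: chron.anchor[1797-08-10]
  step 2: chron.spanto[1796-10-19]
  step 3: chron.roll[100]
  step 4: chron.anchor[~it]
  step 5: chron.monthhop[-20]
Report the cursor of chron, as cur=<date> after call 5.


Answer: cur=1796-03-18

Derivation:
[in] chron.anchor d='1797-08-10'
= 1797-08-10
[in] chron.spanto d='1796-10-19'
= -295
[in] chron.roll n='100'
= 1797-11-18
[in] chron.anchor d='~it'
= 1797-11-18
[in] chron.monthhop n='-20'
= 1796-03-18


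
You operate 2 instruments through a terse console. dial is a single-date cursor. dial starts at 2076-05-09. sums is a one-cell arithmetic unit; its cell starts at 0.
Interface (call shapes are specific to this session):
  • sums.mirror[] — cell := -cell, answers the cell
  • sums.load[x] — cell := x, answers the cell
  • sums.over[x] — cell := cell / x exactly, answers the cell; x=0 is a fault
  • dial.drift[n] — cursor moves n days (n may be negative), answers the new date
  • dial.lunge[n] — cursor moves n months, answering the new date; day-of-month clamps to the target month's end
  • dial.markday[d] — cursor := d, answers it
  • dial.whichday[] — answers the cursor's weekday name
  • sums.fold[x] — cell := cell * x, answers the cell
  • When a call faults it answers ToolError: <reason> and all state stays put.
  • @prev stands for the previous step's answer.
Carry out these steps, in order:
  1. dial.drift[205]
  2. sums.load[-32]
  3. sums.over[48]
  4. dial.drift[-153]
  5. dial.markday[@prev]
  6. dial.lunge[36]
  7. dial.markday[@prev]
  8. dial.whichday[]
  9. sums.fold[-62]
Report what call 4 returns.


Answer: 2076-06-30

Derivation:
[in] drift n='205'
= 2076-11-30
[in] load x='-32'
= -32
[in] over x='48'
= -2/3
[in] drift n='-153'
= 2076-06-30
[in] markday d='@prev'
= 2076-06-30
[in] lunge n='36'
= 2079-06-30
[in] markday d='@prev'
= 2079-06-30
[in] whichday
= Friday
[in] fold x='-62'
= 124/3


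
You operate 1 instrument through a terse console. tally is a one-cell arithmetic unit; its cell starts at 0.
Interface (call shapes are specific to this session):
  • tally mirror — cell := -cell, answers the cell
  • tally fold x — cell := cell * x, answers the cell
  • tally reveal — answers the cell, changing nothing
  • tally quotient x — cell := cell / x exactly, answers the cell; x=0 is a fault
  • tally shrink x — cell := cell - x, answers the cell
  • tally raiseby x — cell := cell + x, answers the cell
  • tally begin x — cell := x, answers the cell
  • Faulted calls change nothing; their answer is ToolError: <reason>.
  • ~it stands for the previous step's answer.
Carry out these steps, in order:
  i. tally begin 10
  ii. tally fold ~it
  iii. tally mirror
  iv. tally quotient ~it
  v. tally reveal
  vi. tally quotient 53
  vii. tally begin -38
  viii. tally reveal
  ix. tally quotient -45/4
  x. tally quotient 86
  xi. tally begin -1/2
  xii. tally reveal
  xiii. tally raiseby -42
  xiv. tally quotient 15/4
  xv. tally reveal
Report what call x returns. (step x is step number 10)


Answer: 76/1935

Derivation:
~$ tally begin x='10'
  10
~$ tally fold x='~it'
  100
~$ tally mirror
  -100
~$ tally quotient x='~it'
  1
~$ tally reveal
  1
~$ tally quotient x='53'
  1/53
~$ tally begin x='-38'
  -38
~$ tally reveal
  -38
~$ tally quotient x='-45/4'
  152/45
~$ tally quotient x='86'
  76/1935
~$ tally begin x='-1/2'
  -1/2
~$ tally reveal
  -1/2
~$ tally raiseby x='-42'
  -85/2
~$ tally quotient x='15/4'
  -34/3
~$ tally reveal
  -34/3


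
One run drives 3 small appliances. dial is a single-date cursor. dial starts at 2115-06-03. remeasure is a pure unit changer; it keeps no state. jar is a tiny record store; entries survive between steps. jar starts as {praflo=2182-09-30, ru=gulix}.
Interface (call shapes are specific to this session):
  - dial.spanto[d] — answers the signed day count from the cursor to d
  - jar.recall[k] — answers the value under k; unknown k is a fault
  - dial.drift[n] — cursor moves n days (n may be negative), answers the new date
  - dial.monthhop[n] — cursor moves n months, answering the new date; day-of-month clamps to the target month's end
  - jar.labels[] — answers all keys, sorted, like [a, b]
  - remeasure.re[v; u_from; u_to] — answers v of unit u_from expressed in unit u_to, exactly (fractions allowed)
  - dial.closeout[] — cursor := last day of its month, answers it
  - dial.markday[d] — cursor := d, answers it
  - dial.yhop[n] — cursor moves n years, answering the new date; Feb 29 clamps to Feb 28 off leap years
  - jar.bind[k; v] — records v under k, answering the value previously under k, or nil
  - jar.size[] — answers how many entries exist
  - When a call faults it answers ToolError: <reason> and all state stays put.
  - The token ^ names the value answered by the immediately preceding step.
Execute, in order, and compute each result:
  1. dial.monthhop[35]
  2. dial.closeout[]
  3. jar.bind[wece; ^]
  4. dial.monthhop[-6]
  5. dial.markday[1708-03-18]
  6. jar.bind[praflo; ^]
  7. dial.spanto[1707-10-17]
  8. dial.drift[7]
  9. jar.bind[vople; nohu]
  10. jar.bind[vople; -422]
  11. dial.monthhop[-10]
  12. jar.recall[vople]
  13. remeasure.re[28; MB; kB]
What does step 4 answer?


Answer: 2117-11-30

Derivation:
Now I run dial.monthhop on n='35', → 2118-05-03.
Next I call dial.closeout, and get 2118-05-31.
I invoke jar.bind on k='wece', v='^', and observe nil.
Next I call dial.monthhop on n='-6', and get 2117-11-30.
I call dial.markday on d='1708-03-18', which returns 1708-03-18.
I run jar.bind on k='praflo', v='^', → 2182-09-30.
I use dial.spanto on d='1707-10-17', → -153.
Now I run dial.drift on n='7', and see 1708-03-25.
I call jar.bind on k='vople', v='nohu', which returns nil.
Calling jar.bind on k='vople', v='-422', giving nohu.
I use dial.monthhop on n='-10', and observe 1707-05-25.
I call jar.recall on k='vople', — result: -422.
I run remeasure.re on v='28', u_from='MB', u_to='kB', which returns 28000.


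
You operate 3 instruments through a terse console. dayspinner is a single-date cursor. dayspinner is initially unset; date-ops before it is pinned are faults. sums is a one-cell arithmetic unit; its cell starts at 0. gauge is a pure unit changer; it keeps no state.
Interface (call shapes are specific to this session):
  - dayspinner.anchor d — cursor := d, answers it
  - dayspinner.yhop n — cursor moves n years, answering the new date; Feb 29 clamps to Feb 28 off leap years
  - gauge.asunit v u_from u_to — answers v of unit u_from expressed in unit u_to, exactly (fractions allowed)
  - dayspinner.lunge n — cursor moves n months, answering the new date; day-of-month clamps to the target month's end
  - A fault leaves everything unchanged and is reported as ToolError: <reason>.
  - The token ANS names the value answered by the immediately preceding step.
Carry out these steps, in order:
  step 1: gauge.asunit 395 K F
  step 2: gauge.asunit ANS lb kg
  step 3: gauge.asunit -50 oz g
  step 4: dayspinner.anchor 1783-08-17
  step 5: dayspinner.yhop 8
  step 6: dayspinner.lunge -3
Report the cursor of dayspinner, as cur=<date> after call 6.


==> gauge.asunit(v='395', u_from='K', u_to='F')
<== 25133/100
==> gauge.asunit(v='ANS', u_from='lb', u_to='kg')
<== 1140013703521/10000000000
==> gauge.asunit(v='-50', u_from='oz', u_to='g')
<== -45359237/32000
==> dayspinner.anchor(d='1783-08-17')
<== 1783-08-17
==> dayspinner.yhop(n='8')
<== 1791-08-17
==> dayspinner.lunge(n='-3')
<== 1791-05-17

Answer: cur=1791-05-17


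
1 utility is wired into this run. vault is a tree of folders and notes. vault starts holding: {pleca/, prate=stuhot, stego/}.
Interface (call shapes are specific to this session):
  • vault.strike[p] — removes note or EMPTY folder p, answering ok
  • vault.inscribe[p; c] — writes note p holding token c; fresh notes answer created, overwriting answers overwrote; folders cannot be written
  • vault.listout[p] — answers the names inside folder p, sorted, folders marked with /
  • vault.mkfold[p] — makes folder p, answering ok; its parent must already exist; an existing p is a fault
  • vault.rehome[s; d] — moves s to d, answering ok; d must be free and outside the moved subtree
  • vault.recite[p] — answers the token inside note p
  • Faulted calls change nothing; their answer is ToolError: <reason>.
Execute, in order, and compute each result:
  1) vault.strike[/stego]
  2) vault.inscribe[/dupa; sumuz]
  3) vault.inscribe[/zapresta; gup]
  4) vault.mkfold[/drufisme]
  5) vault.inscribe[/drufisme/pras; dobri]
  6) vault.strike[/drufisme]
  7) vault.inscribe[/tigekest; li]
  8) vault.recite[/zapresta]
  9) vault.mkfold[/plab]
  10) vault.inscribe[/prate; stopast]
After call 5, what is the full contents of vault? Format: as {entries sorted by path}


Act: vault.strike[/stego]
Obs: ok
Act: vault.inscribe[/dupa; sumuz]
Obs: created
Act: vault.inscribe[/zapresta; gup]
Obs: created
Act: vault.mkfold[/drufisme]
Obs: ok
Act: vault.inscribe[/drufisme/pras; dobri]
Obs: created
Act: vault.strike[/drufisme]
Obs: ToolError: not empty
Act: vault.inscribe[/tigekest; li]
Obs: created
Act: vault.recite[/zapresta]
Obs: gup
Act: vault.mkfold[/plab]
Obs: ok
Act: vault.inscribe[/prate; stopast]
Obs: overwrote

Answer: {drufisme/, drufisme/pras=dobri, dupa=sumuz, pleca/, prate=stuhot, zapresta=gup}


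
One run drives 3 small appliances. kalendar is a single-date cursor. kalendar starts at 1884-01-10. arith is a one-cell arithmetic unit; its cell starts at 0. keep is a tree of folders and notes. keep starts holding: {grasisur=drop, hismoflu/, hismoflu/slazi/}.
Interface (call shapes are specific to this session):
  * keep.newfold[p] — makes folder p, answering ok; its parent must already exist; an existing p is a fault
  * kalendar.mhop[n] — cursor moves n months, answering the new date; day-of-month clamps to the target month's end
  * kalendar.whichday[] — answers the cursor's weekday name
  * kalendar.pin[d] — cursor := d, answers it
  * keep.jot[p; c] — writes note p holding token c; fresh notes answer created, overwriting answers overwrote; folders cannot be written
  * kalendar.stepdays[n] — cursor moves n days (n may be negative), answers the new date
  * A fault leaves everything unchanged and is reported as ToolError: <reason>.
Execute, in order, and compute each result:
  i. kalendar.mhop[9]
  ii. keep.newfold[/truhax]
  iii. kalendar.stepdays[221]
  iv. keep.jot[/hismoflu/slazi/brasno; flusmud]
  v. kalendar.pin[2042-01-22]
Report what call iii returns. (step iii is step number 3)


I try kalendar.mhop(9), and see 1884-10-10.
I call keep.newfold(/truhax), and observe ok.
Using kalendar.stepdays(221), — result: 1885-05-19.
I call keep.jot(/hismoflu/slazi/brasno, flusmud), and get created.
Invoking kalendar.pin(2042-01-22): 2042-01-22.

Answer: 1885-05-19


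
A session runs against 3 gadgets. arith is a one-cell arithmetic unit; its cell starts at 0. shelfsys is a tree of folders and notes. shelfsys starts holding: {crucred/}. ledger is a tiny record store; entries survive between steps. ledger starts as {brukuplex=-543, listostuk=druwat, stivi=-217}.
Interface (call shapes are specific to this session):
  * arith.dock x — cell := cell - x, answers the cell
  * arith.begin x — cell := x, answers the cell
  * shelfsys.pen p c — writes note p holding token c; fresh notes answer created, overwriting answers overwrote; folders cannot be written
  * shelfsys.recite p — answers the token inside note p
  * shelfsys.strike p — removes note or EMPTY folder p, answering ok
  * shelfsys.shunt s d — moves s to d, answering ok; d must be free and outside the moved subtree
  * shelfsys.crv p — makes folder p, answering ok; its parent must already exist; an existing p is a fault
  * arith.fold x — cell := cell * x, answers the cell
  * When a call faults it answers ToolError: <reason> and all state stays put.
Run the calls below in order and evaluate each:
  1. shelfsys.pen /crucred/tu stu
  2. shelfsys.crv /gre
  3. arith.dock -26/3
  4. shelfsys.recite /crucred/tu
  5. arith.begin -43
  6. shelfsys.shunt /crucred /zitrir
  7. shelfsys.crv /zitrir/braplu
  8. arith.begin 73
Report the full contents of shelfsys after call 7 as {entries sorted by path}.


Answer: {gre/, zitrir/, zitrir/braplu/, zitrir/tu=stu}

Derivation:
> pen p→/crucred/tu c→stu
[out] created
> crv p→/gre
[out] ok
> dock x→-26/3
[out] 26/3
> recite p→/crucred/tu
[out] stu
> begin x→-43
[out] -43
> shunt s→/crucred d→/zitrir
[out] ok
> crv p→/zitrir/braplu
[out] ok
> begin x→73
[out] 73


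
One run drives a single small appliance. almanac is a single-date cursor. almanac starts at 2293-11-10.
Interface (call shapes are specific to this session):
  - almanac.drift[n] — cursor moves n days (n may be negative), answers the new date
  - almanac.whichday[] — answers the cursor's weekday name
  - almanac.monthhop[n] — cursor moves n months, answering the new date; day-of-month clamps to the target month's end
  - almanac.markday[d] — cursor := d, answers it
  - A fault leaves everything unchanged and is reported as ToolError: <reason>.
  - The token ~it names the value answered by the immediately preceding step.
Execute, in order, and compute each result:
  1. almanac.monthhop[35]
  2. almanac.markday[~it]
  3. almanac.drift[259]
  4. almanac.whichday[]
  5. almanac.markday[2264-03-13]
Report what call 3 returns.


Do: monthhop[n: 35]
See: 2296-10-10
Do: markday[d: ~it]
See: 2296-10-10
Do: drift[n: 259]
See: 2297-06-26
Do: whichday[]
See: Saturday
Do: markday[d: 2264-03-13]
See: 2264-03-13

Answer: 2297-06-26


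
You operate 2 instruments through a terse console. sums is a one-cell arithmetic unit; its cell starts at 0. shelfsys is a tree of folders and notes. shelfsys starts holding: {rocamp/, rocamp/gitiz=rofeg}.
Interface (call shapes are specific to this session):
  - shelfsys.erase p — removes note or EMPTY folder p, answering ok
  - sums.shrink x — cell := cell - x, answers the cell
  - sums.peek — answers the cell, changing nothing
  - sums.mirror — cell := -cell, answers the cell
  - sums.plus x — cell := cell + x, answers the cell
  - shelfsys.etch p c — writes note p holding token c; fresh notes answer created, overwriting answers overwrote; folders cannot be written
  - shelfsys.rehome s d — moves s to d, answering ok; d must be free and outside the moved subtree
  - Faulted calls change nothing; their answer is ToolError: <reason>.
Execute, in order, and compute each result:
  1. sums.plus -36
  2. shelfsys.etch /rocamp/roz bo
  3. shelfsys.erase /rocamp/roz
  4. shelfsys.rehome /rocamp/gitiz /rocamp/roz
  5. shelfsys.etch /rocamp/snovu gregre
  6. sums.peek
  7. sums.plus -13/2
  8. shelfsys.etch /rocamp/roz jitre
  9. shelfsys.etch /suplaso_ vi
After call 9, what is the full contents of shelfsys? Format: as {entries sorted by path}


> plus x=-36
= -36
> etch p=/rocamp/roz c=bo
= created
> erase p=/rocamp/roz
= ok
> rehome s=/rocamp/gitiz d=/rocamp/roz
= ok
> etch p=/rocamp/snovu c=gregre
= created
> peek
= -36
> plus x=-13/2
= -85/2
> etch p=/rocamp/roz c=jitre
= overwrote
> etch p=/suplaso_ c=vi
= created

Answer: {rocamp/, rocamp/roz=jitre, rocamp/snovu=gregre, suplaso_=vi}
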